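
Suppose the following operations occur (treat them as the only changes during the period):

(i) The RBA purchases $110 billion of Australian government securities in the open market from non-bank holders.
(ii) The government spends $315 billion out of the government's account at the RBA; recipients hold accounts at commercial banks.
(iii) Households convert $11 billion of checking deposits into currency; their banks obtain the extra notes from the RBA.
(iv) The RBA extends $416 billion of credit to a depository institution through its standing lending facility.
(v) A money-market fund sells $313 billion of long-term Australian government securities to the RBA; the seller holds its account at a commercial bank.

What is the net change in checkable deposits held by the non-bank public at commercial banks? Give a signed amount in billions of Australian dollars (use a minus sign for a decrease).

RBA balance sheet:
  Assets:      Securities +$423B, Loans to banks +$416B
  Liabilities: Bank reserves +$1143B, Currency in circulation +$11B, Government deposits −$315B
Commercial banking system:
  Assets:      Reserves at CB +$1143B
  Liabilities: Checkable deposits +$727B, Borrowings from CB +$416B
So the change in checkable deposits held by the non-bank public at commercial banks is +$727 billion.

+$727 billion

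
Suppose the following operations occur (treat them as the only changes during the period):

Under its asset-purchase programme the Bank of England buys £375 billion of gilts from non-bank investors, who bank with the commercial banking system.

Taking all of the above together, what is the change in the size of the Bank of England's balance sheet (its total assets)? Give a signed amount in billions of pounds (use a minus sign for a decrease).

+£375 billion

Asset purchase (from non-banks) £375 billion: a Bank of England asset is acquired → +£375B.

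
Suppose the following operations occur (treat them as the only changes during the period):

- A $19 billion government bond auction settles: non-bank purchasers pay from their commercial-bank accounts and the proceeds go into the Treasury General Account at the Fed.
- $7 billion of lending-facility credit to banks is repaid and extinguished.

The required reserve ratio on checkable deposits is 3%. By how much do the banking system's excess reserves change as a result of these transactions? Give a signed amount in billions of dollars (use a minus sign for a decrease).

Government account inflow $19 billion: reserves −$19B, deposits −$19B.
Discount-window repayment $7 billion: reserves −$7B, deposits 0.
Totals: Δreserves = −$26B, Δdeposits = −$19B.
Δrequired reserves = 3% × −$19B = −$0.57B.
Δexcess reserves = Δreserves − Δrequired = −$26B − (−$0.57B) = -$25.43 billion.

-$25.43 billion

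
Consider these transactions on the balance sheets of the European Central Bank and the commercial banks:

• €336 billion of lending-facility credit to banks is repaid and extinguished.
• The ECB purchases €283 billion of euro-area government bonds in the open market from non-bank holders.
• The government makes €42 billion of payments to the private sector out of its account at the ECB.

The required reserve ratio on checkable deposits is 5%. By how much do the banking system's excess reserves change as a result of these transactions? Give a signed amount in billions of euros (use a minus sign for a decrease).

Discount-window repayment €336 billion: reserves −€336B, deposits 0.
Asset purchase (from non-banks) €283 billion: reserves +€283B, deposits +€283B.
Government spending €42 billion: reserves +€42B, deposits +€42B.
Totals: Δreserves = −€11B, Δdeposits = +€325B.
Δrequired reserves = 5% × +€325B = +€16.25B.
Δexcess reserves = Δreserves − Δrequired = −€11B − (+€16.25B) = -€27.25 billion.

-€27.25 billion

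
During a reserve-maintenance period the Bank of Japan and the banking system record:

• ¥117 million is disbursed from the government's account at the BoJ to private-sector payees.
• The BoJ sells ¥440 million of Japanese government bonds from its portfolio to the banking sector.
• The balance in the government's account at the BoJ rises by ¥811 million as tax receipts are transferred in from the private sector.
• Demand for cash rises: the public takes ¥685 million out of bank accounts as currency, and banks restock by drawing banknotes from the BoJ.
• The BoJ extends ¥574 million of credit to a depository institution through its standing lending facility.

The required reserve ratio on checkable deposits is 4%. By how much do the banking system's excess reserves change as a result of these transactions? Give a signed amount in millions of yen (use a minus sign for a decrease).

Government spending ¥117 million: reserves +¥117M, deposits +¥117M.
OMO sale (to banks) ¥440 million: reserves −¥440M, deposits 0.
Government account inflow ¥811 million: reserves −¥811M, deposits −¥811M.
Currency withdrawal ¥685 million: reserves −¥685M, deposits −¥685M.
Discount-window loan ¥574 million: reserves +¥574M, deposits 0.
Totals: Δreserves = −¥1245M, Δdeposits = −¥1379M.
Δrequired reserves = 4% × −¥1379M = −¥55.16M.
Δexcess reserves = Δreserves − Δrequired = −¥1245M − (−¥55.16M) = -¥1189.84 million.

-¥1189.84 million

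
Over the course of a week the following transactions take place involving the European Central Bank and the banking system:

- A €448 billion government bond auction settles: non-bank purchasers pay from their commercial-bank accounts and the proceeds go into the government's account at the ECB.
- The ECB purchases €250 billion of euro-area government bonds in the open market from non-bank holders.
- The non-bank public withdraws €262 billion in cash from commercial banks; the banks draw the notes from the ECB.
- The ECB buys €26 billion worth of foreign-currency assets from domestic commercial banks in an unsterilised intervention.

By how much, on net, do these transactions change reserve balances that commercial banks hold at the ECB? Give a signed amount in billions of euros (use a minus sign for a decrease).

-€434 billion

ECB balance sheet:
  Assets:      Securities +€250B, Foreign assets +€26B
  Liabilities: Bank reserves −€434B, Currency in circulation +€262B, Government deposits +€448B
So the change in reserve balances that commercial banks hold at the ECB is -€434 billion.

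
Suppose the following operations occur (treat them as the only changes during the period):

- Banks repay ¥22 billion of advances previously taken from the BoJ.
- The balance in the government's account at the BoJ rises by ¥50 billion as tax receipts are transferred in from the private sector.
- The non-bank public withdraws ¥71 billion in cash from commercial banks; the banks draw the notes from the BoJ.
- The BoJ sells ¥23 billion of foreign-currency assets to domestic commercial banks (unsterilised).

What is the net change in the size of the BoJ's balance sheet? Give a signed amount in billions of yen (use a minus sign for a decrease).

-¥45 billion

Discount-window repayment ¥22 billion: a BoJ asset is shed → −¥22B.
Government account inflow ¥50 billion: only the composition of liabilities changes → 0.
Currency withdrawal ¥71 billion: only the composition of liabilities changes → 0.
FX sale ¥23 billion: a BoJ asset is shed → −¥23B.
Net: −22 + 0 + 0 − 23 = -¥45 billion.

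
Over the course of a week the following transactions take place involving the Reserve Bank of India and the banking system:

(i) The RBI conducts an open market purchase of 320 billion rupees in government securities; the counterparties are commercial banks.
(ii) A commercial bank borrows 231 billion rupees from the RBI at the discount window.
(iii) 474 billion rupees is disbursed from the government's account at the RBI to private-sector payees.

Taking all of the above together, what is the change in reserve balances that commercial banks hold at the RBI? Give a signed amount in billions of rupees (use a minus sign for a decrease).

RBI balance sheet:
  Assets:      Securities +320B, Loans to banks +231B
  Liabilities: Bank reserves +1025B, Government deposits −474B
Commercial banking system:
  Assets:      Reserves at CB +1025B, Securities −320B
  Liabilities: Checkable deposits +474B, Borrowings from CB +231B
So the change in reserve balances that commercial banks hold at the RBI is +1025 billion.

+1025 billion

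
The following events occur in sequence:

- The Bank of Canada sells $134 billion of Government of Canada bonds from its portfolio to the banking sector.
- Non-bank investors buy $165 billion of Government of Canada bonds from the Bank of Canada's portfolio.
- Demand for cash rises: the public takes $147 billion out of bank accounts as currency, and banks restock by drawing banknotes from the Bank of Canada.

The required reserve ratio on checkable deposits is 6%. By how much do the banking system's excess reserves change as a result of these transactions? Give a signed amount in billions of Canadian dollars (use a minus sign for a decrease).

OMO sale (to banks) $134 billion: reserves −$134B, deposits 0.
Asset sale (to non-banks) $165 billion: reserves −$165B, deposits −$165B.
Currency withdrawal $147 billion: reserves −$147B, deposits −$147B.
Totals: Δreserves = −$446B, Δdeposits = −$312B.
Δrequired reserves = 6% × −$312B = −$18.72B.
Δexcess reserves = Δreserves − Δrequired = −$446B − (−$18.72B) = -$427.28 billion.

-$427.28 billion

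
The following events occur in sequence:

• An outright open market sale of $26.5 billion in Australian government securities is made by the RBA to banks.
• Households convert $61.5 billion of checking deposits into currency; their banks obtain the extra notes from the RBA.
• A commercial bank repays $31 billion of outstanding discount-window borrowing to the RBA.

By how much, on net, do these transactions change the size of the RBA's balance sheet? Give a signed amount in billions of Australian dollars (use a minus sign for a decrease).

RBA balance sheet:
  Assets:      Securities −$26.5B, Loans to banks −$31B
  Liabilities: Bank reserves −$119B, Currency in circulation +$61.5B
Commercial banking system:
  Assets:      Reserves at CB −$119B, Securities +$26.5B
  Liabilities: Checkable deposits −$61.5B, Borrowings from CB −$31B
Change in total RBA assets = -$57.5 billion.

-$57.5 billion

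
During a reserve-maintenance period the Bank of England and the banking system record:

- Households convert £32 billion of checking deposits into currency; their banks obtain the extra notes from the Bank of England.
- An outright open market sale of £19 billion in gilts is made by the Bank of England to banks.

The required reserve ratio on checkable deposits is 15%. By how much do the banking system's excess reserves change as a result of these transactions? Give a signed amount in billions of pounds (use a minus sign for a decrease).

Currency withdrawal £32 billion: reserves −£32B, deposits −£32B.
OMO sale (to banks) £19 billion: reserves −£19B, deposits 0.
Totals: Δreserves = −£51B, Δdeposits = −£32B.
Δrequired reserves = 15% × −£32B = −£4.8B.
Δexcess reserves = Δreserves − Δrequired = −£51B − (−£4.8B) = -£46.2 billion.

-£46.2 billion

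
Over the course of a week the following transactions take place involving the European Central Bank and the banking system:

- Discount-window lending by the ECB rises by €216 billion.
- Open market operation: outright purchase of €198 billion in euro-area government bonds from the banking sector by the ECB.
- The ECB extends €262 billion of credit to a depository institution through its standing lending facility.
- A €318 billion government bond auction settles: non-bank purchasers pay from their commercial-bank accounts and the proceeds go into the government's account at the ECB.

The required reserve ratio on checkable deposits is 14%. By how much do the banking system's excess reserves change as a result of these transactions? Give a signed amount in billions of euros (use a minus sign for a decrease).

Discount-window loan €216 billion: reserves +€216B, deposits 0.
OMO purchase (from banks) €198 billion: reserves +€198B, deposits 0.
Discount-window loan €262 billion: reserves +€262B, deposits 0.
Government account inflow €318 billion: reserves −€318B, deposits −€318B.
Totals: Δreserves = +€358B, Δdeposits = −€318B.
Δrequired reserves = 14% × −€318B = −€44.52B.
Δexcess reserves = Δreserves − Δrequired = +€358B − (−€44.52B) = +€402.52 billion.

+€402.52 billion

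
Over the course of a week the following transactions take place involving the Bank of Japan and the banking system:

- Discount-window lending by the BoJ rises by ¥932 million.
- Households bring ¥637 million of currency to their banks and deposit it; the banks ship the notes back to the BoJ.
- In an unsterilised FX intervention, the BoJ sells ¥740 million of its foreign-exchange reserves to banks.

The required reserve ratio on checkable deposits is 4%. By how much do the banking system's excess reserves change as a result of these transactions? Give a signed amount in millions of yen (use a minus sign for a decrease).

Discount-window loan ¥932 million: reserves +¥932M, deposits 0.
Currency deposit ¥637 million: reserves +¥637M, deposits +¥637M.
FX sale ¥740 million: reserves −¥740M, deposits 0.
Totals: Δreserves = +¥829M, Δdeposits = +¥637M.
Δrequired reserves = 4% × +¥637M = +¥25.48M.
Δexcess reserves = Δreserves − Δrequired = +¥829M − (+¥25.48M) = +¥803.52 million.

+¥803.52 million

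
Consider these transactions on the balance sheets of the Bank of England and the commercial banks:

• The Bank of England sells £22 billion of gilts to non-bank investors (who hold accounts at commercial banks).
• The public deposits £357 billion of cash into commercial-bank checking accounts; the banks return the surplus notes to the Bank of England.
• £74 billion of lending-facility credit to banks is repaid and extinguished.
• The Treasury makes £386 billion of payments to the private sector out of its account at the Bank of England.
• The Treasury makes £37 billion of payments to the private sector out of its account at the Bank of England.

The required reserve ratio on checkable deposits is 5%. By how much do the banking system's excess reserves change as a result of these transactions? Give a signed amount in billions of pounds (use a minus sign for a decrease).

Asset sale (to non-banks) £22 billion: reserves −£22B, deposits −£22B.
Currency deposit £357 billion: reserves +£357B, deposits +£357B.
Discount-window repayment £74 billion: reserves −£74B, deposits 0.
Government spending £386 billion: reserves +£386B, deposits +£386B.
Government spending £37 billion: reserves +£37B, deposits +£37B.
Totals: Δreserves = +£684B, Δdeposits = +£758B.
Δrequired reserves = 5% × +£758B = +£37.9B.
Δexcess reserves = Δreserves − Δrequired = +£684B − (+£37.9B) = +£646.1 billion.

+£646.1 billion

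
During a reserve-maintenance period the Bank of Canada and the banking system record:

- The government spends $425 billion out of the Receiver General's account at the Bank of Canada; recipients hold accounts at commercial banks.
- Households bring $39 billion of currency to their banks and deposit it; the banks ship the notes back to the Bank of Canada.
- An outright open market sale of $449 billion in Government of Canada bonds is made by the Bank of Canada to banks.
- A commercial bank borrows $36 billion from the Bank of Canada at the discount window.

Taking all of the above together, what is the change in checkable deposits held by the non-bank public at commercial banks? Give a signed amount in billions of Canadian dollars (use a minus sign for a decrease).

+$464 billion

Bank of Canada balance sheet:
  Assets:      Securities −$449B, Loans to banks +$36B
  Liabilities: Bank reserves +$51B, Currency in circulation −$39B, Government deposits −$425B
Commercial banking system:
  Assets:      Reserves at CB +$51B, Securities +$449B
  Liabilities: Checkable deposits +$464B, Borrowings from CB +$36B
So the change in checkable deposits held by the non-bank public at commercial banks is +$464 billion.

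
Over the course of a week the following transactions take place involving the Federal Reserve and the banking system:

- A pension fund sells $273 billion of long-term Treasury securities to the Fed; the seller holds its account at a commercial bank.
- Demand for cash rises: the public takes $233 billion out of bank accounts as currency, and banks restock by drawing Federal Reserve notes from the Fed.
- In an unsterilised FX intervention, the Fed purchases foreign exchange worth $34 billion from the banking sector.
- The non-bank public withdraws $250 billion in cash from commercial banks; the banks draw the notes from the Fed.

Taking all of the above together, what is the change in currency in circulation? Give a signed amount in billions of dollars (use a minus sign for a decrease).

+$483 billion

Asset purchase (from non-banks) $273 billion: no currency enters or leaves circulation → 0.
Currency withdrawal $233 billion: notes leave the central bank → +$233B.
FX purchase $34 billion: no currency enters or leaves circulation → 0.
Currency withdrawal $250 billion: notes leave the central bank → +$250B.
Net: 0 + 233 + 0 + 250 = +$483 billion.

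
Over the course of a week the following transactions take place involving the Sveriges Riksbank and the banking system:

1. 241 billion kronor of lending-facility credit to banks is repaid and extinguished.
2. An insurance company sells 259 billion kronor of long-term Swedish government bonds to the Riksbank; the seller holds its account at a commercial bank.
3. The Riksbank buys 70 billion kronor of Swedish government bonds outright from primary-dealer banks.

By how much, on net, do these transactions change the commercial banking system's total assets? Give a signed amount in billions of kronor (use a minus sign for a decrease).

Riksbank balance sheet:
  Assets:      Securities +329B, Loans to banks −241B
  Liabilities: Bank reserves +88B
Commercial banking system:
  Assets:      Reserves at CB +88B, Securities −70B
  Liabilities: Checkable deposits +259B, Borrowings from CB −241B
Change in total bank assets = +18 billion.

+18 billion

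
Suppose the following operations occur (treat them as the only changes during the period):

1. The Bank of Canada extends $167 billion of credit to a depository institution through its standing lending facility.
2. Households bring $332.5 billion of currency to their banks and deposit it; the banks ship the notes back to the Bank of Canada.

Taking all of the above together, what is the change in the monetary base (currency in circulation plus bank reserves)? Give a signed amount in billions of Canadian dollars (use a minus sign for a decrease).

Bank of Canada balance sheet:
  Assets:      Loans to banks +$167B
  Liabilities: Bank reserves +$499.5B, Currency in circulation −$332.5B
Monetary base = currency + reserves: −$332.5B + (+$499.5B) = +$167 billion.

+$167 billion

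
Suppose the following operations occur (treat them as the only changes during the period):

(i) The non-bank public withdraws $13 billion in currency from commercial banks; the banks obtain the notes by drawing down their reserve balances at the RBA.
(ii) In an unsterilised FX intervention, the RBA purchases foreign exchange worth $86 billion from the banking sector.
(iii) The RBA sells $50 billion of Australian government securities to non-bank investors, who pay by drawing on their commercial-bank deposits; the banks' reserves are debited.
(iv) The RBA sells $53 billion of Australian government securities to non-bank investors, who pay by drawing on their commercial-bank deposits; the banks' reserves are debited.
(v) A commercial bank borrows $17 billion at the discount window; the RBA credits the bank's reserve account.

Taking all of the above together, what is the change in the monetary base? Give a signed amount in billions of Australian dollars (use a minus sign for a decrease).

RBA balance sheet:
  Assets:      Securities −$103B, Loans to banks +$17B, Foreign assets +$86B
  Liabilities: Bank reserves −$13B, Currency in circulation +$13B
Monetary base = currency + reserves: +$13B + (−$13B) = $0 (no change).

$0 (no change)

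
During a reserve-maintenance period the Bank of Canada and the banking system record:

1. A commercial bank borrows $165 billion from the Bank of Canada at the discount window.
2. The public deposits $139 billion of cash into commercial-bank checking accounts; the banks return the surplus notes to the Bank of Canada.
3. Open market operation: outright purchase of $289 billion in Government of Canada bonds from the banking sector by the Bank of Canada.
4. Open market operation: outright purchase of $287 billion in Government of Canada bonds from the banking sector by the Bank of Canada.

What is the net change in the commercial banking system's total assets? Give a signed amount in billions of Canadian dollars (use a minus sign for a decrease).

Bank of Canada balance sheet:
  Assets:      Securities +$576B, Loans to banks +$165B
  Liabilities: Bank reserves +$880B, Currency in circulation −$139B
Commercial banking system:
  Assets:      Reserves at CB +$880B, Securities −$576B
  Liabilities: Checkable deposits +$139B, Borrowings from CB +$165B
Change in total bank assets = +$304 billion.

+$304 billion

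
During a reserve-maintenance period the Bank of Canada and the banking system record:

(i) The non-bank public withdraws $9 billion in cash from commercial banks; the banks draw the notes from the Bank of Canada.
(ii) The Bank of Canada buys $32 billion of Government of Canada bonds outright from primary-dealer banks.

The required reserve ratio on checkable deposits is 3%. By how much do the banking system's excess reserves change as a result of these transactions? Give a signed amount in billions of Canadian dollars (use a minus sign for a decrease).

+$23.27 billion

Currency withdrawal $9 billion: reserves −$9B, deposits −$9B.
OMO purchase (from banks) $32 billion: reserves +$32B, deposits 0.
Totals: Δreserves = +$23B, Δdeposits = −$9B.
Δrequired reserves = 3% × −$9B = −$0.27B.
Δexcess reserves = Δreserves − Δrequired = +$23B − (−$0.27B) = +$23.27 billion.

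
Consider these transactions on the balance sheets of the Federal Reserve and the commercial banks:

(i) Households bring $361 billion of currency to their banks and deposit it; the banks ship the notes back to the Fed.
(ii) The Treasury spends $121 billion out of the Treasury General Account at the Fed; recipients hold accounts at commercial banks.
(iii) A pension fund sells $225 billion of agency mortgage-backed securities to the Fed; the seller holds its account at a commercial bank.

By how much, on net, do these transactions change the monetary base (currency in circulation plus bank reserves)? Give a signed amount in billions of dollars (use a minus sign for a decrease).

+$346 billion

Fed balance sheet:
  Assets:      Securities +$225B
  Liabilities: Bank reserves +$707B, Currency in circulation −$361B, Government deposits −$121B
Monetary base = currency + reserves: −$361B + (+$707B) = +$346 billion.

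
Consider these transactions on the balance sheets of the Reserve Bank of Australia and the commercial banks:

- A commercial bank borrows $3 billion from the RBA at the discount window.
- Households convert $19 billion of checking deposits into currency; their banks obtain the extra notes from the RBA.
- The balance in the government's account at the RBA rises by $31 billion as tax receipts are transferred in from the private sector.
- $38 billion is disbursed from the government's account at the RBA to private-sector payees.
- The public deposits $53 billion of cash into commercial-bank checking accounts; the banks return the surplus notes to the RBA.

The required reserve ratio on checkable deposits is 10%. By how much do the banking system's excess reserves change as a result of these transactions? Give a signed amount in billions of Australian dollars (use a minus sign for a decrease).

Discount-window loan $3 billion: reserves +$3B, deposits 0.
Currency withdrawal $19 billion: reserves −$19B, deposits −$19B.
Government account inflow $31 billion: reserves −$31B, deposits −$31B.
Government spending $38 billion: reserves +$38B, deposits +$38B.
Currency deposit $53 billion: reserves +$53B, deposits +$53B.
Totals: Δreserves = +$44B, Δdeposits = +$41B.
Δrequired reserves = 10% × +$41B = +$4.1B.
Δexcess reserves = Δreserves − Δrequired = +$44B − (+$4.1B) = +$39.9 billion.

+$39.9 billion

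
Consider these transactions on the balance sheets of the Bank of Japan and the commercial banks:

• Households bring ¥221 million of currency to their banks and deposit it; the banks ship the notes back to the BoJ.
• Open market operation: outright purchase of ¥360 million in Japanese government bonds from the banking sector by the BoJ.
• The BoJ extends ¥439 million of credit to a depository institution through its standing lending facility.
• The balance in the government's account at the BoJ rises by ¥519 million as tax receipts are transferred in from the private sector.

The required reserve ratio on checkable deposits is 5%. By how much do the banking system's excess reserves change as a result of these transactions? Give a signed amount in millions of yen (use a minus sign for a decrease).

Currency deposit ¥221 million: reserves +¥221M, deposits +¥221M.
OMO purchase (from banks) ¥360 million: reserves +¥360M, deposits 0.
Discount-window loan ¥439 million: reserves +¥439M, deposits 0.
Government account inflow ¥519 million: reserves −¥519M, deposits −¥519M.
Totals: Δreserves = +¥501M, Δdeposits = −¥298M.
Δrequired reserves = 5% × −¥298M = −¥14.9M.
Δexcess reserves = Δreserves − Δrequired = +¥501M − (−¥14.9M) = +¥515.9 million.

+¥515.9 million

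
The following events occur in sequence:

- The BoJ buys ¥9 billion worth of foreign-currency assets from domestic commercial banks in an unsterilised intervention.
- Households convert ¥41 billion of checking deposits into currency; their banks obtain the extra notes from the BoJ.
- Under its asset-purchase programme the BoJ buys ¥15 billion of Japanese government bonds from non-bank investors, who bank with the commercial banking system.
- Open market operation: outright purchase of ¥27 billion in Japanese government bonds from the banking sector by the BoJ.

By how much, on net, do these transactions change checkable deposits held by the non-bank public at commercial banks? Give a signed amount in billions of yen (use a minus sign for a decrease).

-¥26 billion

FX purchase ¥9 billion: the counterparty is a bank, so public deposits are unchanged → 0.
Currency withdrawal ¥41 billion: non-bank counterparties' bank balances fall → −¥41B.
Asset purchase (from non-banks) ¥15 billion: non-bank counterparties' bank balances rise → +¥15B.
OMO purchase (from banks) ¥27 billion: the counterparty is a bank, so public deposits are unchanged → 0.
Net: 0 − 41 + 15 + 0 = -¥26 billion.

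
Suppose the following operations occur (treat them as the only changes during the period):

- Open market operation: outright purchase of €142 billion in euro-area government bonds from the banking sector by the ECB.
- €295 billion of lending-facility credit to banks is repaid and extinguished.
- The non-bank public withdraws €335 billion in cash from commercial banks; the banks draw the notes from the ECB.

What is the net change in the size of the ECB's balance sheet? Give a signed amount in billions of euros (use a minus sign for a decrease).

OMO purchase (from banks) €142 billion: an ECB asset is acquired → +€142B.
Discount-window repayment €295 billion: an ECB asset is shed → −€295B.
Currency withdrawal €335 billion: only the composition of liabilities changes → 0.
Net: 142 − 295 + 0 = -€153 billion.

-€153 billion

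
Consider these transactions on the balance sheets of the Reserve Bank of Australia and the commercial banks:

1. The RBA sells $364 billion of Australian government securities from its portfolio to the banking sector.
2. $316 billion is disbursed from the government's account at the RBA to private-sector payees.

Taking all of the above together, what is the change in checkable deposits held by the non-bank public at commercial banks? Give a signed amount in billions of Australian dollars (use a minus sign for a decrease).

+$316 billion

OMO sale (to banks) $364 billion: the counterparty is a bank, so public deposits are unchanged → 0.
Government spending $316 billion: non-bank counterparties' bank balances rise → +$316B.
Net: 0 + 316 = +$316 billion.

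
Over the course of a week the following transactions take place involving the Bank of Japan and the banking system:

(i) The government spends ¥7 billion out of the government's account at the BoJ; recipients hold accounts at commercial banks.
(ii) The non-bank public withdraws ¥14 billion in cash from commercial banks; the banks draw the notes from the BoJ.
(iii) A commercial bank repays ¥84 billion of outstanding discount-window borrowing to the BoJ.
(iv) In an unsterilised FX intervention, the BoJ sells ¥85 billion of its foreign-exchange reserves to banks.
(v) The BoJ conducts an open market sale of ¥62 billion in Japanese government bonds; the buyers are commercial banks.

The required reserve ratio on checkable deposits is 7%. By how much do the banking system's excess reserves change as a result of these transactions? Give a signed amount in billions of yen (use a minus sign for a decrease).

Government spending ¥7 billion: reserves +¥7B, deposits +¥7B.
Currency withdrawal ¥14 billion: reserves −¥14B, deposits −¥14B.
Discount-window repayment ¥84 billion: reserves −¥84B, deposits 0.
FX sale ¥85 billion: reserves −¥85B, deposits 0.
OMO sale (to banks) ¥62 billion: reserves −¥62B, deposits 0.
Totals: Δreserves = −¥238B, Δdeposits = −¥7B.
Δrequired reserves = 7% × −¥7B = −¥0.49B.
Δexcess reserves = Δreserves − Δrequired = −¥238B − (−¥0.49B) = -¥237.51 billion.

-¥237.51 billion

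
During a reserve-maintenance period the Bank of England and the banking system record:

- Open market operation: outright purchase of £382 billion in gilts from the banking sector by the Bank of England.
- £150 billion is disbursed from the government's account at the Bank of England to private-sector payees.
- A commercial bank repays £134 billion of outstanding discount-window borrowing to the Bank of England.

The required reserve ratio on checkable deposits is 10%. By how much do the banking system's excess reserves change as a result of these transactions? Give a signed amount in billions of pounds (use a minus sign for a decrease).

+£383 billion

OMO purchase (from banks) £382 billion: reserves +£382B, deposits 0.
Government spending £150 billion: reserves +£150B, deposits +£150B.
Discount-window repayment £134 billion: reserves −£134B, deposits 0.
Totals: Δreserves = +£398B, Δdeposits = +£150B.
Δrequired reserves = 10% × +£150B = +£15B.
Δexcess reserves = Δreserves − Δrequired = +£398B − (+£15B) = +£383 billion.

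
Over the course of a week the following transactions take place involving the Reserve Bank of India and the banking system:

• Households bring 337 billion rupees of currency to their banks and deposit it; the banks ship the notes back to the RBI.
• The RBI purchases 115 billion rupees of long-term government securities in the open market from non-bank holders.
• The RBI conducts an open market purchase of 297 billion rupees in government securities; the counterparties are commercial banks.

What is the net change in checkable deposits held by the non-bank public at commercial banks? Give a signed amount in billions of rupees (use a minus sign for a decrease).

Currency deposit 337 billion rupees: non-bank counterparties' bank balances rise → +337B.
Asset purchase (from non-banks) 115 billion rupees: non-bank counterparties' bank balances rise → +115B.
OMO purchase (from banks) 297 billion rupees: the counterparty is a bank, so public deposits are unchanged → 0.
Net: 337 + 115 + 0 = +452 billion.

+452 billion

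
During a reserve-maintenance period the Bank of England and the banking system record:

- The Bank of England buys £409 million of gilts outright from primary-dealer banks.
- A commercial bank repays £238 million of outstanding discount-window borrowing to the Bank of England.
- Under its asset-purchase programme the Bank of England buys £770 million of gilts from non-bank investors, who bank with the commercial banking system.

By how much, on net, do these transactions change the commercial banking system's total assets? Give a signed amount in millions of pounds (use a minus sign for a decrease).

OMO purchase (from banks) £409 million: just an asset swap on bank balance sheets → 0.
Discount-window repayment £238 million: bank balance sheets shrink → −£238M.
Asset purchase (from non-banks) £770 million: bank balance sheets expand → +£770M.
Net: 0 − 238 + 770 = +£532 million.

+£532 million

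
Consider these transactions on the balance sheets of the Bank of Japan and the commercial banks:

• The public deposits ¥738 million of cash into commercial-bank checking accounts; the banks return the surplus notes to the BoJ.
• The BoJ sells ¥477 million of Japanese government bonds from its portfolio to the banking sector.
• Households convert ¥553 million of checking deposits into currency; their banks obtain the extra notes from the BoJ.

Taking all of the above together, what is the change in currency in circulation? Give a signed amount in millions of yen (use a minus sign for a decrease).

-¥185 million

Currency deposit ¥738 million: notes return to the central bank → −¥738M.
OMO sale (to banks) ¥477 million: no currency enters or leaves circulation → 0.
Currency withdrawal ¥553 million: notes leave the central bank → +¥553M.
Net: −738 + 0 + 553 = -¥185 million.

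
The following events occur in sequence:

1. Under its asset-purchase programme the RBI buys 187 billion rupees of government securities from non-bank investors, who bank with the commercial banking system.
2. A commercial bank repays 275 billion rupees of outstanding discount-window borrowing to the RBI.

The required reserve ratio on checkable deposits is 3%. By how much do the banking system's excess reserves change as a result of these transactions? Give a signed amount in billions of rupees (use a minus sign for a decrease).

-93.61 billion

Asset purchase (from non-banks) 187 billion rupees: reserves +187B, deposits +187B.
Discount-window repayment 275 billion rupees: reserves −275B, deposits 0.
Totals: Δreserves = −88B, Δdeposits = +187B.
Δrequired reserves = 3% × +187B = +5.61B.
Δexcess reserves = Δreserves − Δrequired = −88B − (+5.61B) = -93.61 billion.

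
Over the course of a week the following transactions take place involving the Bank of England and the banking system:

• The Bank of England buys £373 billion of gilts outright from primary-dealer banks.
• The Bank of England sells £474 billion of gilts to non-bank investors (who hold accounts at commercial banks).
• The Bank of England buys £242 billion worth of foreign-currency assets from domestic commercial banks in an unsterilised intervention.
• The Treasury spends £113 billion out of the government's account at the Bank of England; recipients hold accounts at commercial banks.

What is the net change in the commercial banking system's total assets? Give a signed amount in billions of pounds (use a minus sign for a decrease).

-£361 billion

Bank of England balance sheet:
  Assets:      Securities −£101B, Foreign assets +£242B
  Liabilities: Bank reserves +£254B, Government deposits −£113B
Commercial banking system:
  Assets:      Reserves at CB +£254B, Securities −£373B, Foreign assets −£242B
  Liabilities: Checkable deposits −£361B
Change in total bank assets = -£361 billion.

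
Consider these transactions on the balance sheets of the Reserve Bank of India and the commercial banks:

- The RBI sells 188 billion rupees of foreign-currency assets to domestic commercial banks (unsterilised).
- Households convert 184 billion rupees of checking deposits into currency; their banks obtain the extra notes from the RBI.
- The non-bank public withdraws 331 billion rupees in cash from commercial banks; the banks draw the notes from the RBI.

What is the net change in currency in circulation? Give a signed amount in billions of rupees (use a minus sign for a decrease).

RBI balance sheet:
  Assets:      Foreign assets −188B
  Liabilities: Bank reserves −703B, Currency in circulation +515B
So the change in currency in circulation is +515 billion.

+515 billion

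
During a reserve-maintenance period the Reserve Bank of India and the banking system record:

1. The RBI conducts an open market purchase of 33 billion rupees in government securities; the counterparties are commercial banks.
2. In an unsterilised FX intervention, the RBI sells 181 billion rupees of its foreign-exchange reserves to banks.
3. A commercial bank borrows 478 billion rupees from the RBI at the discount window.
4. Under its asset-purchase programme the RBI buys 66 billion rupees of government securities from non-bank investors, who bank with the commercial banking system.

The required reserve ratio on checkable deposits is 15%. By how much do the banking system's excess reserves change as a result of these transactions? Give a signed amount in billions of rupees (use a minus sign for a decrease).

+386.1 billion

OMO purchase (from banks) 33 billion rupees: reserves +33B, deposits 0.
FX sale 181 billion rupees: reserves −181B, deposits 0.
Discount-window loan 478 billion rupees: reserves +478B, deposits 0.
Asset purchase (from non-banks) 66 billion rupees: reserves +66B, deposits +66B.
Totals: Δreserves = +396B, Δdeposits = +66B.
Δrequired reserves = 15% × +66B = +9.9B.
Δexcess reserves = Δreserves − Δrequired = +396B − (+9.9B) = +386.1 billion.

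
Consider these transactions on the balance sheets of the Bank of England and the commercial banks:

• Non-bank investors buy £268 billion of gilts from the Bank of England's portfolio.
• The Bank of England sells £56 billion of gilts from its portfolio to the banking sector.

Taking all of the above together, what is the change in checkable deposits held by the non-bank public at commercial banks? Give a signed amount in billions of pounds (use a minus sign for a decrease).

Asset sale (to non-banks) £268 billion: non-bank counterparties' bank balances fall → −£268B.
OMO sale (to banks) £56 billion: the counterparty is a bank, so public deposits are unchanged → 0.
Net: −268 + 0 = -£268 billion.

-£268 billion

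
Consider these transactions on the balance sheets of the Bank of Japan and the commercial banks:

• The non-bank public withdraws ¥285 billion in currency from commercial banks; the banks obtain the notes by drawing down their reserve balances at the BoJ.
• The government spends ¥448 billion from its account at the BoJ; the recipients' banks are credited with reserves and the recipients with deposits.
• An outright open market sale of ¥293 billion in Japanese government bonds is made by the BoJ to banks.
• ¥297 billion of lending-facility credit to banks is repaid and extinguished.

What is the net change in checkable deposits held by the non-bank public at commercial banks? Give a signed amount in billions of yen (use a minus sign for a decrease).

+¥163 billion

Currency withdrawal ¥285 billion: non-bank counterparties' bank balances fall → −¥285B.
Government spending ¥448 billion: non-bank counterparties' bank balances rise → +¥448B.
OMO sale (to banks) ¥293 billion: the counterparty is a bank, so public deposits are unchanged → 0.
Discount-window repayment ¥297 billion: the counterparty is a bank, so public deposits are unchanged → 0.
Net: −285 + 448 + 0 + 0 = +¥163 billion.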